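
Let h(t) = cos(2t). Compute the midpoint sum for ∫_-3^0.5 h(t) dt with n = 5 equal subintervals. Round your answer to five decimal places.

0.30536

Δt = (0.5 − (-3))/5 = 0.7.
Midpoints: -2.65, -1.95, -1.25, -0.55, 0.15.
h(-2.65) ≈ 0.55437, h(-1.95) ≈ -0.72593, h(-1.25) ≈ -0.80114, h(-0.55) ≈ 0.45360, h(0.15) ≈ 0.95534.
Sum = Δt · [h(-2.65) + h(-1.95) + h(-1.25) + h(-0.55) + h(0.15)].
Sum ≈ 0.30536.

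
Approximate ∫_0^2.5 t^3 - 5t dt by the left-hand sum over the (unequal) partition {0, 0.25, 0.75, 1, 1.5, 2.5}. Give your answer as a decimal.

Subinterval widths: 0.25, 0.5, 0.25, 0.5, 1.
Left endpoints: 0, 0.25, 0.75, 1, 1.5.
f(0) = 0, f(0.25) = -1.234375, f(0.75) = -3.328125, f(1) = -4, f(1.5) = -4.125.
Sum = Σ Δt_i · f(t_i).
Sum = -7.57421875.

-7.57421875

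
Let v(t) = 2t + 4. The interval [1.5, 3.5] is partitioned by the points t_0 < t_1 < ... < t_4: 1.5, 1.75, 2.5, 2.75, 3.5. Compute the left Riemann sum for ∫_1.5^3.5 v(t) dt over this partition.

Subinterval widths: 0.25, 0.75, 0.25, 0.75.
Left endpoints: 1.5, 1.75, 2.5, 2.75.
v(1.5) = 7, v(1.75) = 7.5, v(2.5) = 9, v(2.75) = 9.5.
Sum = Σ Δt_i · v(t_i).
Sum = 16.75.

16.75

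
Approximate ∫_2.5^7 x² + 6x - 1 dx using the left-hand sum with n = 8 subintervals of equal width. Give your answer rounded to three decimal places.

Δx = (7 − 2.5)/8 = 0.5625.
Left endpoints: 2.5, 3.0625, 3.625, 4.1875, 4.75, 5.3125, 5.875, 6.4375.
f(2.5) = 20.25, f(3.0625) = 26.75390625, f(3.625) = 33.890625, f(4.1875) = 41.66015625, f(4.75) = 50.0625, f(5.3125) = 59.09765625, f(5.875) = 68.765625, f(6.4375) = 79.06640625.
Sum = Δx · [f(2.5) + f(3.0625) + f(3.625) + ...].
Sum ≈ 213.495.

213.495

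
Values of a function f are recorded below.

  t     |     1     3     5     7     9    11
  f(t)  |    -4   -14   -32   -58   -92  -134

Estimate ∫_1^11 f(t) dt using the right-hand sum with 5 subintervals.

Δt = 2.
Sum = 2·[(-14) + (-32) + (-58) + (-92) + (-134)] = -660.

-660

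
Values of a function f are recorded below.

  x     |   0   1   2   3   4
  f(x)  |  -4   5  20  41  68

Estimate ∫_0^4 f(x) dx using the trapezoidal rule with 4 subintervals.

98

Δx = 1.
T_4 = (1/2)·[(-4) + 2·5 + 2·20 + 2·41 + 68] = 98.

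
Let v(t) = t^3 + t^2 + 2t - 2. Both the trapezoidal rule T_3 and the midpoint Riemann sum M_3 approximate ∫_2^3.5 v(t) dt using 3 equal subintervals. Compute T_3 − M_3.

T_3 = 50.96875.
M_3 = 50.1015625.
T_3 − M_3 = 0.8671875.

0.8671875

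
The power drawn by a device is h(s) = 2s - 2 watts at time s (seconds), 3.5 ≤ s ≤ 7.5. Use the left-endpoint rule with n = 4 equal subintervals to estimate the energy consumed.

32

Δs = (7.5 − 3.5)/4 = 1.
Left endpoints: 3.5, 4.5, 5.5, 6.5.
h(3.5) = 5, h(4.5) = 7, h(5.5) = 9, h(6.5) = 11.
Sum = Δs · [h(3.5) + h(4.5) + h(5.5) + h(6.5)].
Sum = 32.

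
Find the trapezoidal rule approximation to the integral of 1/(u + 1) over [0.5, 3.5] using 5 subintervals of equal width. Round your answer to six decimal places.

Δu = (3.5 − 0.5)/5 = 0.6.
f(0.5) = 2/3, f(1.1) = 10/21, f(1.7) = 10/27, f(2.3) = 10/33, f(2.9) = 10/39, f(3.5) = 2/9.
T_5 = (Δu/2)·[f(u_0) + 2f(u_1) + ... + 2f(u_{4}) + f(u_5)].
Sum ≈ 1.110268.

1.110268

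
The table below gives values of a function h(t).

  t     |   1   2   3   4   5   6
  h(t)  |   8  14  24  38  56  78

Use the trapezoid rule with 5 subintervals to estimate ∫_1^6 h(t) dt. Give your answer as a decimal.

175

Δt = 1.
T_5 = (1/2)·[8 + 2·14 + 2·24 + 2·38 + 2·56 + 78] = 175.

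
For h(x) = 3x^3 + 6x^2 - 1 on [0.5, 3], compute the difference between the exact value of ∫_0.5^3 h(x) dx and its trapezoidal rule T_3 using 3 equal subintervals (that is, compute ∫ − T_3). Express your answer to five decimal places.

Exact integral: ∫_0.5^3 h(x) dx = 111.953125.
T_3 ≈ 118.2465278.
Error ≈ 111.953125 − 118.2465278 ≈ -6.29340.

-6.29340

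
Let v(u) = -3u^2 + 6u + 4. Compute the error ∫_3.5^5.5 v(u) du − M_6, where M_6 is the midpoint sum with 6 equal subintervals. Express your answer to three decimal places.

-0.056

Exact integral: ∫_3.5^5.5 v(u) du = -61.5.
M_6 ≈ -61.44444.
Error ≈ -61.5 − (-61.44444) ≈ -0.056.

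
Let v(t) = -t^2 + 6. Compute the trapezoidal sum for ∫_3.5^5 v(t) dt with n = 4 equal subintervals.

Δt = (5 − 3.5)/4 = 0.375.
v(3.5) = -6.25, v(3.875) = -9.015625, v(4.25) = -12.0625, v(4.625) = -15.390625, v(5) = -19.
T_4 = (Δt/2)·[v(t_0) + 2v(t_1) + 2v(t_2) + 2v(t_3) + v(t_4)].
Sum = -18.41015625.

-18.41015625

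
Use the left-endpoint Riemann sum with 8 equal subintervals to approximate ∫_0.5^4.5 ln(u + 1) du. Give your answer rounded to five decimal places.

4.43304

Δu = (4.5 − 0.5)/8 = 0.5.
Left endpoints: 0.5, 1, 1.5, 2, 2.5, 3, 3.5, 4.
f(0.5) ≈ 0.40547, f(1) ≈ 0.69315, f(1.5) ≈ 0.91629, f(2) ≈ 1.09861, f(2.5) ≈ 1.25276, f(3) ≈ 1.38629, f(3.5) ≈ 1.50408, f(4) ≈ 1.60944.
Sum = Δu · [f(0.5) + f(1) + f(1.5) + ...].
Sum ≈ 4.43304.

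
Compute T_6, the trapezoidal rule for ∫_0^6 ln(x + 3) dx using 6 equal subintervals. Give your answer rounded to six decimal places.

Δx = (6 − 0)/6 = 1.
f(0) ≈ 1.098612, f(1) ≈ 1.386294, f(2) ≈ 1.609438, f(3) ≈ 1.791759, f(4) ≈ 1.945910, f(5) ≈ 2.079442, f(6) ≈ 2.197225.
T_6 = (Δx/2)·[f(x_0) + 2f(x_1) + ... + 2f(x_{5}) + f(x_6)].
Sum ≈ 10.460762.

10.460762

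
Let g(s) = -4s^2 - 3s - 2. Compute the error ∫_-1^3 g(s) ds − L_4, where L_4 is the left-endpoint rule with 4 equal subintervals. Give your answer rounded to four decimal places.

-19.3333

Exact integral: ∫_-1^3 g(s) ds ≈ -57.333333.
L_4 = -38.
Error ≈ -57.333333 − (-38) ≈ -19.3333.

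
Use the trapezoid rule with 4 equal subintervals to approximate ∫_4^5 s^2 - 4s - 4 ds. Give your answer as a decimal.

Δs = (5 − 4)/4 = 0.25.
f(4) = -4, f(4.25) = -2.9375, f(4.5) = -1.75, f(4.75) = -0.4375, f(5) = 1.
T_4 = (Δs/2)·[f(s_0) + 2f(s_1) + 2f(s_2) + 2f(s_3) + f(s_4)].
Sum = -1.65625.

-1.65625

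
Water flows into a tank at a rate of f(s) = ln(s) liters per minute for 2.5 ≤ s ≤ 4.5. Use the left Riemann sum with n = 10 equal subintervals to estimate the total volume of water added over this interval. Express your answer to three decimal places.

Δs = (4.5 − 2.5)/10 = 0.2.
Left endpoints: 2.5, 2.7, 2.9, 3.1, 3.3, 3.5, 3.7, 3.9, 4.1, 4.3.
f(2.5) ≈ 0.916, f(2.7) ≈ 0.993, f(2.9) ≈ 1.065, f(3.1) ≈ 1.131, f(3.3) ≈ 1.194, f(3.5) ≈ 1.253, f(3.7) ≈ 1.308, f(3.9) ≈ 1.361, f(4.1) ≈ 1.411, f(4.3) ≈ 1.459.
Sum = Δs · [f(2.5) + f(2.7) + f(2.9) + ...].
Sum ≈ 2.418.

2.418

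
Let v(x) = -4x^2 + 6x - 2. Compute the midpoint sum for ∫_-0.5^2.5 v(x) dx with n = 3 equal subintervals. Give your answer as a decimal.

-8

Δx = (2.5 − (-0.5))/3 = 1.
Midpoints: 0, 1, 2.
v(0) = -2, v(1) = 0, v(2) = -6.
Sum = Δx · [v(0) + v(1) + v(2)].
Sum = -8.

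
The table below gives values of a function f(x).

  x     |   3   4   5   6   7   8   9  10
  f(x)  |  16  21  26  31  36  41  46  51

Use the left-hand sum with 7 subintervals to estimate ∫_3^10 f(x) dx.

Δx = 1.
Sum = 1·[16 + 21 + 26 + 31 + 36 + 41 + 46] = 217.

217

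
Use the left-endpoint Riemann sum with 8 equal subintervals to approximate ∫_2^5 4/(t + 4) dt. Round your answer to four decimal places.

Δt = (5 − 2)/8 = 0.375.
Left endpoints: 2, 2.375, 2.75, 3.125, 3.5, 3.875, 4.25, 4.625.
f(2) = 2/3, f(2.375) = 32/51, f(2.75) = 16/27, f(3.125) = 32/57, f(3.5) = 8/15, f(3.875) = 32/63, f(4.25) = 16/33, f(4.625) = 32/69.
Sum = Δt · [f(2) + f(2.375) + f(2.75) + ...].
Sum ≈ 1.6643.

1.6643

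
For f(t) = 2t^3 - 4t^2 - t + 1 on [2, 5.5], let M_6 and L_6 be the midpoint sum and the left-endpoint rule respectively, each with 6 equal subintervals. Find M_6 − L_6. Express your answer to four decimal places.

M_6 ≈ 226.903501.
L_6 ≈ 171.672164.
M_6 − L_6 ≈ 55.2313.

55.2313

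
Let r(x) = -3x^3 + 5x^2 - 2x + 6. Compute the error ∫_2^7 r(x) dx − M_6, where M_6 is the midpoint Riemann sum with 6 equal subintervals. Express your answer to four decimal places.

Exact integral: ∫_2^7 r(x) dx ≈ -1245.416667.
M_6 ≈ -1235.144676.
Error ≈ -1245.416667 − (-1235.144676) ≈ -10.2720.

-10.2720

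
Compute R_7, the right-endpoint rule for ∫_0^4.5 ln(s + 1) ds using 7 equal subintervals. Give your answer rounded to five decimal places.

5.39632

Δs = (4.5 − 0)/7 = 9/14.
Right endpoints: 9/14, 9/7, 27/14, 18/7, 45/14, 27/7, 4.5.
f(9/14) ≈ 0.49644, f(9/7) ≈ 0.82668, f(27/14) ≈ 1.07451, f(18/7) ≈ 1.27297, f(45/14) ≈ 1.43848, f(27/7) ≈ 1.58045, f(4.5) ≈ 1.70475.
Sum = Δs · [f(9/14) + f(9/7) + f(27/14) + ...].
Sum ≈ 5.39632.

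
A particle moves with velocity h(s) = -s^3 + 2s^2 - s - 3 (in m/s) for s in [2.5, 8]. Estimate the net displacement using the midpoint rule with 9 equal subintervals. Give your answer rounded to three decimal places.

Δs = (8 − 2.5)/9 = 11/18.
Midpoints: 101/36, 41/12, 145/36, 167/36, 5.25, 211/36, 233/36, 85/12, 277/36.
h(101/36) = -566693/46656, h(41/12) = -39665/1728, h(145/36) = -1862713/46656, h(167/36) = -3005855/46656, h(5.25) = -97.828125, h(211/36) = -6601843/46656, h(233/36) = -9182465/46656, h(85/12) = -458149/1728, h(277/36) = -16228405/46656.
Sum = Δs · [h(101/36) + h(41/12) + h(145/36) + ...].
Sum ≈ -726.339.

-726.339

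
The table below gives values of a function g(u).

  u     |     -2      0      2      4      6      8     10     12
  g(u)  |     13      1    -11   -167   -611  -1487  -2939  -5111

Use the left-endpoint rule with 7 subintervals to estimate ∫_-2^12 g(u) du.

Δu = 2.
Sum = 2·[13 + 1 + (-11) + (-167) + (-611) + (-1487) + (-2939)] = -10402.

-10402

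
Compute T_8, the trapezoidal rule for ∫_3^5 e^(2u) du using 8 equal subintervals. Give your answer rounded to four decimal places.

Δu = (5 − 3)/8 = 0.25.
f(3) ≈ 403.4288, f(3.25) ≈ 665.1416, f(3.5) ≈ 1096.6332, f(3.75) ≈ 1808.0424, f(4) ≈ 2980.9580, f(4.25) ≈ 4914.7688, f(4.5) ≈ 8103.0839, f(4.75) ≈ 13359.7268, f(5) ≈ 22026.4658.
T_8 = (Δu/2)·[f(u_0) + 2f(u_1) + ... + 2f(u_{7}) + f(u_8)].
Sum ≈ 11035.8255.

11035.8255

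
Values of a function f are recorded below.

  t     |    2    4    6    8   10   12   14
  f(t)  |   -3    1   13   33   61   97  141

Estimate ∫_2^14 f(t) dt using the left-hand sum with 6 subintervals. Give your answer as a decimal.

404

Δt = 2.
Sum = 2·[(-3) + 1 + 13 + 33 + 61 + 97] = 404.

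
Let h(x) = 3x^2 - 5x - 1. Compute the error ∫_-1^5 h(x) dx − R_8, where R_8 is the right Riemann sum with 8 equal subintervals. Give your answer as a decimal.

Exact integral: ∫_-1^5 h(x) dx = 60.
R_8 = 77.4375.
Error = 60 − 77.4375 = -17.4375.

-17.4375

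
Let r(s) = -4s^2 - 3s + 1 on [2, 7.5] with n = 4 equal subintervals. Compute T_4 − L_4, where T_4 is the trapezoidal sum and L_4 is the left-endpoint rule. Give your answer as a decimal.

T_4 = -631.640625.
L_4 = -476.609375.
T_4 − L_4 = -155.03125.

-155.03125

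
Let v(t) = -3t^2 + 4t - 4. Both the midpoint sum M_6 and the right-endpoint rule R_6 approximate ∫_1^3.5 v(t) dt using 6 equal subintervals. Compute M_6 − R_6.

5.2734375

M_6 ≈ -29.266493.
R_6 ≈ -34.539931.
M_6 − R_6 = 5.2734375.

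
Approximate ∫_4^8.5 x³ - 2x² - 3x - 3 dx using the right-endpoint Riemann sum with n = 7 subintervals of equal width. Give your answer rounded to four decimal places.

917.9082

Δx = (8.5 − 4)/7 = 9/14.
Right endpoints: 65/14, 37/7, 83/14, 46/7, 101/14, 55/7, 8.5.
f(65/14) = 109873/2744, f(37/7) = 25019/343, f(83/14) = 321859/2744, f(46/7) = 59921/343, f(101/14) = 677053/2744, f(55/7) = 114911/343, f(8.5) = 441.125.
Sum = Δx · [f(65/14) + f(37/7) + f(83/14) + ...].
Sum ≈ 917.9082.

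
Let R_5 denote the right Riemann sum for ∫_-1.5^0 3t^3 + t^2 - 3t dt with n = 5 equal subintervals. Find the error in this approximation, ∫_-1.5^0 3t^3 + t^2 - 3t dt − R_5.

-0.376875

Exact integral: ∫_-1.5^0 f(t) dt = 0.703125.
R_5 = 1.08.
Error = 0.703125 − 1.08 = -0.376875.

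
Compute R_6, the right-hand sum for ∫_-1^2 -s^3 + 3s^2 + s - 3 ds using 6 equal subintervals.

Δs = (2 − (-1))/6 = 0.5.
Right endpoints: -0.5, 0, 0.5, 1, 1.5, 2.
f(-0.5) = -2.625, f(0) = -3, f(0.5) = -1.875, f(1) = 0, f(1.5) = 1.875, f(2) = 3.
Sum = Δs · [f(-0.5) + f(0) + f(0.5) + ...].
Sum = -1.3125.

-1.3125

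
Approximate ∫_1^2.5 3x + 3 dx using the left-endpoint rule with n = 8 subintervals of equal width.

11.953125

Δx = (2.5 − 1)/8 = 0.1875.
Left endpoints: 1, 1.1875, 1.375, 1.5625, 1.75, 1.9375, 2.125, 2.3125.
f(1) = 6, f(1.1875) = 6.5625, f(1.375) = 7.125, f(1.5625) = 7.6875, f(1.75) = 8.25, f(1.9375) = 8.8125, f(2.125) = 9.375, f(2.3125) = 9.9375.
Sum = Δx · [f(1) + f(1.1875) + f(1.375) + ...].
Sum = 11.953125.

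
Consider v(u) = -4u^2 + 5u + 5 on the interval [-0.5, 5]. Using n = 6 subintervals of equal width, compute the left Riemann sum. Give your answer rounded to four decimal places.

-47.7685

Δu = (5 − (-0.5))/6 = 11/12.
Left endpoints: -0.5, 5/12, 4/3, 2.25, 19/6, 49/12.
v(-0.5) = 1.5, v(5/12) = 115/18, v(4/3) = 41/9, v(2.25) = -4, v(19/6) = -347/18, v(49/12) = -743/18.
Sum = Δu · [v(-0.5) + v(5/12) + v(4/3) + ...].
Sum ≈ -47.7685.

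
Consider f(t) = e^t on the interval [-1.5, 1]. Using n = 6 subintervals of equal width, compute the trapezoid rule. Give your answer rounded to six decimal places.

2.531146

Δt = (1 − (-1.5))/6 = 5/12.
f(-1.5) ≈ 0.223130, f(-13/12) ≈ 0.338465, f(-2/3) ≈ 0.513417, f(-0.25) ≈ 0.778801, f(1/6) ≈ 1.181360, f(7/12) ≈ 1.792002, f(1) ≈ 2.718282.
T_6 = (Δt/2)·[f(t_0) + 2f(t_1) + ... + 2f(t_{5}) + f(t_6)].
Sum ≈ 2.531146.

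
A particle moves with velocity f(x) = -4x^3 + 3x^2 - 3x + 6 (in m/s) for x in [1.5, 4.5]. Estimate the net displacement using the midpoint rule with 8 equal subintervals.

-325.08984375

Δx = (4.5 − 1.5)/8 = 0.375.
Midpoints: 1.6875, 2.0625, 2.4375, 2.8125, 3.1875, 3.5625, 3.9375, 4.3125.
f(1.6875) = -9975/1024, f(2.0625) = -23061/1024, f(2.4375) = -42411/1024, f(2.8125) = -69321/1024, f(3.1875) = -105087/1024, f(3.5625) = -151005/1024, f(3.9375) = -208371/1024, f(4.3125) = -278481/1024.
Sum = Δx · [f(1.6875) + f(2.0625) + f(2.4375) + ...].
Sum = -325.08984375.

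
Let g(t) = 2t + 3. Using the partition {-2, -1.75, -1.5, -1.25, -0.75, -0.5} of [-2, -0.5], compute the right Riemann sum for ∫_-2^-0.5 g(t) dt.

1.25

Subinterval widths: 0.25, 0.25, 0.25, 0.5, 0.25.
Right endpoints: -1.75, -1.5, -1.25, -0.75, -0.5.
g(-1.75) = -0.5, g(-1.5) = 0, g(-1.25) = 0.5, g(-0.75) = 1.5, g(-0.5) = 2.
Sum = Σ Δt_i · g(t_i).
Sum = 1.25.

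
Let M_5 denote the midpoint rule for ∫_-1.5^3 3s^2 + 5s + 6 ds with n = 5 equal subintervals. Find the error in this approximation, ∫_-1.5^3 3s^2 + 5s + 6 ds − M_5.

0.91125

Exact integral: ∫_-1.5^3 f(s) ds = 74.25.
M_5 = 73.33875.
Error = 74.25 − 73.33875 = 0.91125.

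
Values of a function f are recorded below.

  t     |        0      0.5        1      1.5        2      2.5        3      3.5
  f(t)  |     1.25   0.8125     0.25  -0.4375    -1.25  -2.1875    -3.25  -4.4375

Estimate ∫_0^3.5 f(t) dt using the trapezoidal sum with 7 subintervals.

-3.828125

Δt = 0.5.
T_7 = (0.5/2)·[1.25 + 2·0.8125 + 2·0.25 + 2·(-0.4375) + 2·(-1.25) + 2·(-2.1875) + 2·(-3.25) + (-4.4375)] = -3.828125.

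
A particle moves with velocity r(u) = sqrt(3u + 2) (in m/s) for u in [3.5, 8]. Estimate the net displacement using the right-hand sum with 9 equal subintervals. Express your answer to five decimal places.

20.02824

Δu = (8 − 3.5)/9 = 0.5.
Right endpoints: 4, 4.5, 5, 5.5, 6, 6.5, 7, 7.5, 8.
r(4) ≈ 3.74166, r(4.5) ≈ 3.93700, r(5) ≈ 4.12311, r(5.5) ≈ 4.30116, r(6) ≈ 4.47214, r(6.5) ≈ 4.63681, r(7) ≈ 4.79583, r(7.5) ≈ 4.94975, r(8) ≈ 5.09902.
Sum = Δu · [r(4) + r(4.5) + r(5) + ...].
Sum ≈ 20.02824.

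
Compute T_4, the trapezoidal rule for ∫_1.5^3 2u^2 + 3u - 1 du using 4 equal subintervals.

Δu = (3 − 1.5)/4 = 0.375.
f(1.5) = 8, f(1.875) = 11.65625, f(2.25) = 15.875, f(2.625) = 20.65625, f(3) = 26.
T_4 = (Δu/2)·[f(u_0) + 2f(u_1) + 2f(u_2) + 2f(u_3) + f(u_4)].
Sum = 24.4453125.

24.4453125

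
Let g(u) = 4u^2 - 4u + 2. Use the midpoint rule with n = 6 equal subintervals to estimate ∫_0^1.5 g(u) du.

2.96875

Δu = (1.5 − 0)/6 = 0.25.
Midpoints: 0.125, 0.375, 0.625, 0.875, 1.125, 1.375.
g(0.125) = 1.5625, g(0.375) = 1.0625, g(0.625) = 1.0625, g(0.875) = 1.5625, g(1.125) = 2.5625, g(1.375) = 4.0625.
Sum = Δu · [g(0.125) + g(0.375) + g(0.625) + ...].
Sum = 2.96875.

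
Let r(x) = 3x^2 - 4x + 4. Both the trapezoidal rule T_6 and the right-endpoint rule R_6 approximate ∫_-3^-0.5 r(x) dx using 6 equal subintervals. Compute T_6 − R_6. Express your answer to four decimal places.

T_6 ≈ 54.592014.
R_6 ≈ 47.039931.
T_6 − R_6 ≈ 7.5521.

7.5521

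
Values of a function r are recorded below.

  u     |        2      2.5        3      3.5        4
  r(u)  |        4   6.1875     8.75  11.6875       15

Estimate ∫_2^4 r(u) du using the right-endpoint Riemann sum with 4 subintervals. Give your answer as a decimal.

20.8125

Δu = 0.5.
Sum = 0.5·[6.1875 + 8.75 + 11.6875 + 15] = 20.8125.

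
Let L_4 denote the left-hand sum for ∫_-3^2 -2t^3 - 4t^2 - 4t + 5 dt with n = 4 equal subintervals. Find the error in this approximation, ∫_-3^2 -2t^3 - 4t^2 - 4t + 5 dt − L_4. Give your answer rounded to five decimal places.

-42.44792

Exact integral: ∫_-3^2 f(t) dt ≈ 20.8333333.
L_4 = 63.28125.
Error ≈ 20.8333333 − 63.28125 ≈ -42.44792.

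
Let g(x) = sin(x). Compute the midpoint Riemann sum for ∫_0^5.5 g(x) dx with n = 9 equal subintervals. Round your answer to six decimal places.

Δx = (5.5 − 0)/9 = 11/18.
Midpoints: 11/36, 11/12, 55/36, 77/36, 2.75, 121/36, 143/36, 55/12, 187/36.
g(11/36) ≈ 0.300823, g(11/12) ≈ 0.793578, g(55/36) ≈ 0.999075, g(77/36) ≈ 0.842929, g(2.75) ≈ 0.381661, g(121/36) ≈ -0.217760, g(143/36) ≈ -0.738356, g(55/12) ≈ -0.991684, g(187/36) ≈ -0.886044.
Sum = Δx · [g(11/36) + g(11/12) + g(55/36) + ...].
Sum ≈ 0.295913.

0.295913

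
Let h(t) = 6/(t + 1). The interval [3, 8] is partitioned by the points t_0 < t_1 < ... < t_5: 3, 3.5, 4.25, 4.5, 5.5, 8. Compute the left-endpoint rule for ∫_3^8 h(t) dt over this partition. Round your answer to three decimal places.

Subinterval widths: 0.5, 0.75, 0.25, 1, 2.5.
Left endpoints: 3, 3.5, 4.25, 4.5, 5.5.
h(3) = 1.5, h(3.5) = 4/3, h(4.25) = 8/7, h(4.5) = 12/11, h(5.5) = 12/13.
Sum = Σ Δt_i · h(t_i).
Sum ≈ 5.434.

5.434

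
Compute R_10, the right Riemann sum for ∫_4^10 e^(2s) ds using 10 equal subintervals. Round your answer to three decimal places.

416563991.932

Δs = (10 − 4)/10 = 0.6.
Right endpoints: 4.6, 5.2, 5.8, 6.4, 7, 7.6, 8.2, 8.8, 9.4, 10.
f(4.6) ≈ 9897.129, f(5.2) ≈ 32859.626, f(5.8) ≈ 109097.799, f(6.4) ≈ 362217.450, f(7) ≈ 1202604.284, f(7.6) ≈ 3992786.835, f(8.2) ≈ 13256519.140, f(8.8) ≈ 44013193.535, f(9.4) ≈ 146128948.679, f(10) ≈ 485165195.410.
Sum = Δs · [f(4.6) + f(5.2) + f(5.8) + ...].
Sum ≈ 416563991.932.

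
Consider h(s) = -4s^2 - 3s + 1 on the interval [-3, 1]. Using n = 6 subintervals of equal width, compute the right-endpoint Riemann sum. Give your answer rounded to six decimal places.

-15.851852

Δs = (1 − (-3))/6 = 2/3.
Right endpoints: -7/3, -5/3, -1, -1/3, 1/3, 1.
h(-7/3) = -124/9, h(-5/3) = -46/9, h(-1) = 0, h(-1/3) = 14/9, h(1/3) = -4/9, h(1) = -6.
Sum = Δs · [h(-7/3) + h(-5/3) + h(-1) + ...].
Sum ≈ -15.851852.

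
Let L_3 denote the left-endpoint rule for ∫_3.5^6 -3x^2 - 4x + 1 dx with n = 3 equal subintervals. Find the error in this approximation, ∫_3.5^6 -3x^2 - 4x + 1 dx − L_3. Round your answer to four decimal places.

-32.9861

Exact integral: ∫_3.5^6 f(x) dx = -218.125.
L_3 ≈ -185.138889.
Error ≈ -218.125 − (-185.138889) ≈ -32.9861.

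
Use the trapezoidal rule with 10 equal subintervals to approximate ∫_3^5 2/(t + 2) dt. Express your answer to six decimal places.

0.673075

Δt = (5 − 3)/10 = 0.2.
f(3) = 0.4, f(3.2) = 5/13, f(3.4) = 10/27, f(3.6) = 5/14, f(3.8) = 10/29, f(4) = 1/3, f(4.2) = 10/31, f(4.4) = 0.3125, f(4.6) = 10/33, f(4.8) = 5/17, f(5) = 2/7.
T_10 = (Δt/2)·[f(t_0) + 2f(t_1) + ... + 2f(t_{9}) + f(t_10)].
Sum ≈ 0.673075.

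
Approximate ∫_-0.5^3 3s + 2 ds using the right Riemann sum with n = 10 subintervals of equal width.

21.9625

Δs = (3 − (-0.5))/10 = 0.35.
Right endpoints: -0.15, 0.2, 0.55, 0.9, 1.25, 1.6, 1.95, 2.3, 2.65, 3.
f(-0.15) = 1.55, f(0.2) = 2.6, f(0.55) = 3.65, f(0.9) = 4.7, f(1.25) = 5.75, f(1.6) = 6.8, f(1.95) = 7.85, f(2.3) = 8.9, f(2.65) = 9.95, f(3) = 11.
Sum = Δs · [f(-0.15) + f(0.2) + f(0.55) + ...].
Sum = 21.9625.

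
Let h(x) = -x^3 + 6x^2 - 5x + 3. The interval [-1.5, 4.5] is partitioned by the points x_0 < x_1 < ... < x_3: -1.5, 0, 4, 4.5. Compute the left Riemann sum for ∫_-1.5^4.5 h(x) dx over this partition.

Subinterval widths: 1.5, 4, 0.5.
Left endpoints: -1.5, 0, 4.
h(-1.5) = 27.375, h(0) = 3, h(4) = 15.
Sum = Σ Δx_i · h(x_i).
Sum = 60.5625.

60.5625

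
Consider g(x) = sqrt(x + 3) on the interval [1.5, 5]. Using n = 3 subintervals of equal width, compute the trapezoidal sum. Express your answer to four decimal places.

Δx = (5 − 1.5)/3 = 7/6.
g(1.5) ≈ 2.1213, g(8/3) ≈ 2.3805, g(23/6) ≈ 2.6141, g(5) ≈ 2.8284.
T_3 = (Δx/2)·[g(x_0) + 2g(x_1) + 2g(x_2) + g(x_3)].
Sum ≈ 8.7143.

8.7143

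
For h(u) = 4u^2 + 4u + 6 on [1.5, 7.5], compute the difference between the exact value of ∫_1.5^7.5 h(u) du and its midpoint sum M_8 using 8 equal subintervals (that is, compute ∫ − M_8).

Exact integral: ∫_1.5^7.5 h(u) du = 702.
M_8 = 700.875.
Error = 702 − 700.875 = 1.125.

1.125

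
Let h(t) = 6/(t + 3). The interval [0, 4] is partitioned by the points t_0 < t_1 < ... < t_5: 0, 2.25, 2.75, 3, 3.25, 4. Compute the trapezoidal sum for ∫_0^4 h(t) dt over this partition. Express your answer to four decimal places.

5.2642

Subinterval widths: 2.25, 0.5, 0.25, 0.25, 0.75.
h(0) = 2, h(2.25) = 8/7, h(2.75) = 24/23, h(3) = 1, h(3.25) = 0.96, h(4) = 6/7.
On each subinterval the trapezoid contributes (Δt_i/2)·[h(t_{i-1}) + h(t_i)].
Sum ≈ 5.2642.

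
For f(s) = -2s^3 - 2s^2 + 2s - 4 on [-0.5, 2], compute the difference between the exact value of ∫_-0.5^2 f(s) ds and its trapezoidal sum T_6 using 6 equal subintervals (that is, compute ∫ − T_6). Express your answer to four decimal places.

0.4702

Exact integral: ∫_-0.5^2 f(s) ds ≈ -19.635417.
T_6 ≈ -20.105613.
Error ≈ -19.635417 − (-20.105613) ≈ 0.4702.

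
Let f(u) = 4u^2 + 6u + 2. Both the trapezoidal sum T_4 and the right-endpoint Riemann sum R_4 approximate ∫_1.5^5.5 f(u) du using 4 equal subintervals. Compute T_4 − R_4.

T_4 = 312.
R_4 = 380.
T_4 − R_4 = -68.

-68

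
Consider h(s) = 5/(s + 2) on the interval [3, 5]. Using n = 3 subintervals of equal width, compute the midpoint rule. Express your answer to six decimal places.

Δs = (5 − 3)/3 = 2/3.
Midpoints: 10/3, 4, 14/3.
h(10/3) = 0.9375, h(4) = 5/6, h(14/3) = 0.75.
Sum = Δs · [h(10/3) + h(4) + h(14/3)].
Sum ≈ 1.680556.

1.680556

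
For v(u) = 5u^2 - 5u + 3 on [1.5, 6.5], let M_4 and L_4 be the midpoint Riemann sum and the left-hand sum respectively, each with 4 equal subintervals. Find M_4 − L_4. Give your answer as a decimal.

M_4 = 363.828125.
L_4 = 264.21875.
M_4 − L_4 = 99.609375.

99.609375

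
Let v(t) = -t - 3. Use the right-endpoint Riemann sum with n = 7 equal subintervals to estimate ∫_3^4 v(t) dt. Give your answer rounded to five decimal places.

-6.57143

Δt = (4 − 3)/7 = 1/7.
Right endpoints: 22/7, 23/7, 24/7, 25/7, 26/7, 27/7, 4.
v(22/7) = -43/7, v(23/7) = -44/7, v(24/7) = -45/7, v(25/7) = -46/7, v(26/7) = -47/7, v(27/7) = -48/7, v(4) = -7.
Sum = Δt · [v(22/7) + v(23/7) + v(24/7) + ...].
Sum ≈ -6.57143.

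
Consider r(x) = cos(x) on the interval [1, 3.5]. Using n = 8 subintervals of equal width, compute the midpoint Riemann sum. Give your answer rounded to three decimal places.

-1.197

Δx = (3.5 − 1)/8 = 0.3125.
Midpoints: 1.15625, 1.46875, 1.78125, 2.09375, 2.40625, 2.71875, 3.03125, 3.34375.
r(1.15625) ≈ 0.403, r(1.46875) ≈ 0.102, r(1.78125) ≈ -0.209, r(2.09375) ≈ -0.499, r(2.40625) ≈ -0.742, r(2.71875) ≈ -0.912, r(3.03125) ≈ -0.994, r(3.34375) ≈ -0.980.
Sum = Δx · [r(1.15625) + r(1.46875) + r(1.78125) + ...].
Sum ≈ -1.197.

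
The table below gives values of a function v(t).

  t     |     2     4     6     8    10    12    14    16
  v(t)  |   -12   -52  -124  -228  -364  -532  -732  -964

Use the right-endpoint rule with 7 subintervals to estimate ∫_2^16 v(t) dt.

-5992

Δt = 2.
Sum = 2·[(-52) + (-124) + (-228) + (-364) + (-532) + (-732) + (-964)] = -5992.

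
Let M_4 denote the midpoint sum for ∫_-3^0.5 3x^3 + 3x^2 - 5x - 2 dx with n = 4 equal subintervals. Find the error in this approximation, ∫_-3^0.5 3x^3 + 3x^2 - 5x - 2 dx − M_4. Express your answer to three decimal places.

-1.842

Exact integral: ∫_-3^0.5 f(x) dx = -18.703125.
M_4 ≈ -16.86084.
Error ≈ -18.703125 − (-16.86084) ≈ -1.842.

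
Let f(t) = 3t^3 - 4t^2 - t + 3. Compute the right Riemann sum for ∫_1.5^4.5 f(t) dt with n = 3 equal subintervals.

292.375

Δt = (4.5 − 1.5)/3 = 1.
Right endpoints: 2.5, 3.5, 4.5.
f(2.5) = 22.375, f(3.5) = 79.125, f(4.5) = 190.875.
Sum = Δt · [f(2.5) + f(3.5) + f(4.5)].
Sum = 292.375.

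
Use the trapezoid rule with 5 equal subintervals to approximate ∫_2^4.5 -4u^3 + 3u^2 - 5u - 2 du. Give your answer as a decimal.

Δu = (4.5 − 2)/5 = 0.5.
f(2) = -32, f(2.5) = -58.25, f(3) = -98, f(3.5) = -154.25, f(4) = -230, f(4.5) = -328.25.
T_5 = (Δu/2)·[f(u_0) + 2f(u_1) + ... + 2f(u_{4}) + f(u_5)].
Sum = -360.3125.

-360.3125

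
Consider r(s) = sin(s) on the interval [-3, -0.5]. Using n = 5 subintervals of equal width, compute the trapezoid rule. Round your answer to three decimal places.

-1.829

Δs = (-0.5 − (-3))/5 = 0.5.
r(-3) ≈ -0.141, r(-2.5) ≈ -0.598, r(-2) ≈ -0.909, r(-1.5) ≈ -0.997, r(-1) ≈ -0.841, r(-0.5) ≈ -0.479.
T_5 = (Δs/2)·[r(s_0) + 2r(s_1) + ... + 2r(s_{4}) + r(s_5)].
Sum ≈ -1.829.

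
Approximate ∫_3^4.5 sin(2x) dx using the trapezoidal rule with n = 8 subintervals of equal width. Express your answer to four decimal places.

0.9247

Δx = (4.5 − 3)/8 = 0.1875.
f(3) ≈ -0.2794, f(3.1875) ≈ 0.0917, f(3.375) ≈ 0.4500, f(3.5625) ≈ 0.7459, f(3.75) ≈ 0.9380, f(3.9375) ≈ 0.9998, f(4.125) ≈ 0.9226, f(4.3125) ≈ 0.7172, f(4.5) ≈ 0.4121.
T_8 = (Δx/2)·[f(x_0) + 2f(x_1) + ... + 2f(x_{7}) + f(x_8)].
Sum ≈ 0.9247.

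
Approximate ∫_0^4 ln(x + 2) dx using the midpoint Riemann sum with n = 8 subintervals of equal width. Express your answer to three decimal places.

Δx = (4 − 0)/8 = 0.5.
Midpoints: 0.25, 0.75, 1.25, 1.75, 2.25, 2.75, 3.25, 3.75.
f(0.25) ≈ 0.811, f(0.75) ≈ 1.012, f(1.25) ≈ 1.179, f(1.75) ≈ 1.322, f(2.25) ≈ 1.447, f(2.75) ≈ 1.558, f(3.25) ≈ 1.658, f(3.75) ≈ 1.749.
Sum = Δx · [f(0.25) + f(0.75) + f(1.25) + ...].
Sum ≈ 5.368.

5.368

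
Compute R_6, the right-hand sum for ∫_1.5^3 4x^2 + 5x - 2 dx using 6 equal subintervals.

49.75

Δx = (3 − 1.5)/6 = 0.25.
Right endpoints: 1.75, 2, 2.25, 2.5, 2.75, 3.
f(1.75) = 19, f(2) = 24, f(2.25) = 29.5, f(2.5) = 35.5, f(2.75) = 42, f(3) = 49.
Sum = Δx · [f(1.75) + f(2) + f(2.25) + ...].
Sum = 49.75.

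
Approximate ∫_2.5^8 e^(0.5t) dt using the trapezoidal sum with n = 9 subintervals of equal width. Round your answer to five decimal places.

103.00965

Δt = (8 − 2.5)/9 = 11/18.
f(2.5) ≈ 3.49034, f(28/9) ≈ 4.73772, f(67/18) ≈ 6.43088, f(13/3) ≈ 8.72914, f(89/18) ≈ 11.84875, f(50/9) ≈ 16.08324, f(37/6) ≈ 21.83105, f(61/9) ≈ 29.63301, f(133/18) ≈ 40.22322, f(8) ≈ 54.59815.
T_9 = (Δt/2)·[f(t_0) + 2f(t_1) + ... + 2f(t_{8}) + f(t_9)].
Sum ≈ 103.00965.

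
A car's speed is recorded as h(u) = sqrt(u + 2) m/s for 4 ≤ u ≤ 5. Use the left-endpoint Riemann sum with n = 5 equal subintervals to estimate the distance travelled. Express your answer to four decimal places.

Δu = (5 − 4)/5 = 0.2.
Left endpoints: 4, 4.2, 4.4, 4.6, 4.8.
h(4) ≈ 2.4495, h(4.2) ≈ 2.4900, h(4.4) ≈ 2.5298, h(4.6) ≈ 2.5690, h(4.8) ≈ 2.6077.
Sum = Δu · [h(4) + h(4.2) + h(4.4) + h(4.6) + h(4.8)].
Sum ≈ 2.5292.

2.5292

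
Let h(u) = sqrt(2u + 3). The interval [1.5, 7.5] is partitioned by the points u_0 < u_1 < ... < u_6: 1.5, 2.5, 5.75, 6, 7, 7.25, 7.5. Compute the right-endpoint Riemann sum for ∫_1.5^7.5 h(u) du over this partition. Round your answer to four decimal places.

Subinterval widths: 1, 3.25, 0.25, 1, 0.25, 0.25.
Right endpoints: 2.5, 5.75, 6, 7, 7.25, 7.5.
h(2.5) ≈ 2.8284, h(5.75) ≈ 3.8079, h(6) ≈ 3.8730, h(7) ≈ 4.1231, h(7.25) ≈ 4.1833, h(7.5) ≈ 4.2426.
Sum = Σ Δu_i · h(u_i).
Sum ≈ 22.4019.

22.4019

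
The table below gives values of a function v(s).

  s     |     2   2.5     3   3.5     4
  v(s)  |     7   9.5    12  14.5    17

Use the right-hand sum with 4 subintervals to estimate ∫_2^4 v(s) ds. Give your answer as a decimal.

Δs = 0.5.
Sum = 0.5·[9.5 + 12 + 14.5 + 17] = 26.5.

26.5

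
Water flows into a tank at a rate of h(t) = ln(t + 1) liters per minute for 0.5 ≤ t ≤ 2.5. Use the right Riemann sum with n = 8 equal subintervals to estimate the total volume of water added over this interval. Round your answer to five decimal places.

1.88040

Δt = (2.5 − 0.5)/8 = 0.25.
Right endpoints: 0.75, 1, 1.25, 1.5, 1.75, 2, 2.25, 2.5.
h(0.75) ≈ 0.55962, h(1) ≈ 0.69315, h(1.25) ≈ 0.81093, h(1.5) ≈ 0.91629, h(1.75) ≈ 1.01160, h(2) ≈ 1.09861, h(2.25) ≈ 1.17865, h(2.5) ≈ 1.25276.
Sum = Δt · [h(0.75) + h(1) + h(1.25) + ...].
Sum ≈ 1.88040.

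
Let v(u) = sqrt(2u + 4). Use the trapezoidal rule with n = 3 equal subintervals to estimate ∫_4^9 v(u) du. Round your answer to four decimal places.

Δu = (9 − 4)/3 = 5/3.
v(4) ≈ 3.4641, v(17/3) ≈ 3.9158, v(22/3) ≈ 4.3205, v(9) ≈ 4.6904.
T_3 = (Δu/2)·[v(u_0) + 2v(u_1) + 2v(u_2) + v(u_3)].
Sum ≈ 20.5226.

20.5226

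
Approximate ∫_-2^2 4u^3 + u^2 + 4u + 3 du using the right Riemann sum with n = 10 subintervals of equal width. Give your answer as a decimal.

33.44

Δu = (2 − (-2))/10 = 0.4.
Right endpoints: -1.6, -1.2, -0.8, -0.4, 0, 0.4, 0.8, 1.2, 1.6, 2.
f(-1.6) = -17.224, f(-1.2) = -7.272, f(-0.8) = -1.608, f(-0.4) = 1.304, f(0) = 3, f(0.4) = 5.016, f(0.8) = 8.888, f(1.2) = 16.152, f(1.6) = 28.344, f(2) = 47.
Sum = Δu · [f(-1.6) + f(-1.2) + f(-0.8) + ...].
Sum = 33.44.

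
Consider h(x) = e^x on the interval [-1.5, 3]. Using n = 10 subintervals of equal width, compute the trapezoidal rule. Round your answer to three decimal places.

20.196

Δx = (3 − (-1.5))/10 = 0.45.
h(-1.5) ≈ 0.223, h(-1.05) ≈ 0.350, h(-0.6) ≈ 0.549, h(-0.15) ≈ 0.861, h(0.3) ≈ 1.350, h(0.75) ≈ 2.117, h(1.2) ≈ 3.320, h(1.65) ≈ 5.207, h(2.1) ≈ 8.166, h(2.55) ≈ 12.807, h(3) ≈ 20.086.
T_10 = (Δx/2)·[h(x_0) + 2h(x_1) + ... + 2h(x_{9}) + h(x_10)].
Sum ≈ 20.196.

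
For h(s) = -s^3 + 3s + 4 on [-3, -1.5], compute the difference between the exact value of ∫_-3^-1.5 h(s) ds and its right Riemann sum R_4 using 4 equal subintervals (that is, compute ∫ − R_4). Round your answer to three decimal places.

Exact integral: ∫_-3^-1.5 h(s) ds = 14.859375.
R_4 ≈ 11.51074.
Error ≈ 14.859375 − 11.51074 ≈ 3.349.

3.349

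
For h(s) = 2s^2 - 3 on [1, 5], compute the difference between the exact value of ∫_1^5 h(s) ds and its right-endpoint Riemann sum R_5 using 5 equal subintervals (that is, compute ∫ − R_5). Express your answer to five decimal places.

-20.05333

Exact integral: ∫_1^5 h(s) ds ≈ 70.6666667.
R_5 = 90.72.
Error ≈ 70.6666667 − 90.72 ≈ -20.05333.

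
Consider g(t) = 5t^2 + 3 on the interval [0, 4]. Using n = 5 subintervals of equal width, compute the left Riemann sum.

Δt = (4 − 0)/5 = 0.8.
Left endpoints: 0, 0.8, 1.6, 2.4, 3.2.
g(0) = 3, g(0.8) = 6.2, g(1.6) = 15.8, g(2.4) = 31.8, g(3.2) = 54.2.
Sum = Δt · [g(0) + g(0.8) + g(1.6) + g(2.4) + g(3.2)].
Sum = 88.8.

88.8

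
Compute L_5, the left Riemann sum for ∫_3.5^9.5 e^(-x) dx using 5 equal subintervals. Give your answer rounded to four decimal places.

0.0517

Δx = (9.5 − 3.5)/5 = 1.2.
Left endpoints: 3.5, 4.7, 5.9, 7.1, 8.3.
f(3.5) ≈ 0.0302, f(4.7) ≈ 0.0091, f(5.9) ≈ 0.0027, f(7.1) ≈ 0.0008, f(8.3) ≈ 0.0002.
Sum = Δx · [f(3.5) + f(4.7) + f(5.9) + f(7.1) + f(8.3)].
Sum ≈ 0.0517.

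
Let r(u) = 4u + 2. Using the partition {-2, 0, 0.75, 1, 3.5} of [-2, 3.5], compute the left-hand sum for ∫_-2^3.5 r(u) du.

Subinterval widths: 2, 0.75, 0.25, 2.5.
Left endpoints: -2, 0, 0.75, 1.
r(-2) = -6, r(0) = 2, r(0.75) = 5, r(1) = 6.
Sum = Σ Δu_i · r(u_i).
Sum = 5.75.

5.75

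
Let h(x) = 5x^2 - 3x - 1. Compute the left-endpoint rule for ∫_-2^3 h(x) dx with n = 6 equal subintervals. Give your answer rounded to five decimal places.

44.56019

Δx = (3 − (-2))/6 = 5/6.
Left endpoints: -2, -7/6, -1/3, 0.5, 4/3, 13/6.
h(-2) = 25, h(-7/6) = 335/36, h(-1/3) = 5/9, h(0.5) = -1.25, h(4/3) = 35/9, h(13/6) = 575/36.
Sum = Δx · [h(-2) + h(-7/6) + h(-1/3) + ...].
Sum ≈ 44.56019.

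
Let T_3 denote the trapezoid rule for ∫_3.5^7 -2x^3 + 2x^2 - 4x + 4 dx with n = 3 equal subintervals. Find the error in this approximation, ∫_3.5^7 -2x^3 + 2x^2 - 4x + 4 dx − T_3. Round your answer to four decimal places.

Exact integral: ∫_3.5^7 f(x) dx ≈ -984.885417.
T_3 ≈ -1008.307870.
Error ≈ -984.885417 − (-1008.307870) ≈ 23.4225.

23.4225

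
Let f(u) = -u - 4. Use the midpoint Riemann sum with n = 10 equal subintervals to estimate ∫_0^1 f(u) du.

Δu = (1 − 0)/10 = 0.1.
Midpoints: 0.05, 0.15, 0.25, 0.35, 0.45, 0.55, 0.65, 0.75, 0.85, 0.95.
f(0.05) = -4.05, f(0.15) = -4.15, f(0.25) = -4.25, f(0.35) = -4.35, f(0.45) = -4.45, f(0.55) = -4.55, f(0.65) = -4.65, f(0.75) = -4.75, f(0.85) = -4.85, f(0.95) = -4.95.
Sum = Δu · [f(0.05) + f(0.15) + f(0.25) + ...].
Sum = -4.5.

-4.5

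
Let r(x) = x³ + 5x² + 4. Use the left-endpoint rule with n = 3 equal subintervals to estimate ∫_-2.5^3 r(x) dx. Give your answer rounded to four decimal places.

Δx = (3 − (-2.5))/3 = 11/6.
Left endpoints: -2.5, -2/3, 7/6.
r(-2.5) = 19.625, r(-2/3) = 160/27, r(7/6) = 2677/216.
Sum = Δx · [r(-2.5) + r(-2/3) + r(7/6)].
Sum ≈ 69.5648.

69.5648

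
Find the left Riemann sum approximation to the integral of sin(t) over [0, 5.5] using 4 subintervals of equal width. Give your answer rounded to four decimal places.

0.7290

Δt = (5.5 − 0)/4 = 1.375.
Left endpoints: 0, 1.375, 2.75, 4.125.
f(0) ≈ 0.0000, f(1.375) ≈ 0.9809, f(2.75) ≈ 0.3817, f(4.125) ≈ -0.8324.
Sum = Δt · [f(0) + f(1.375) + f(2.75) + f(4.125)].
Sum ≈ 0.7290.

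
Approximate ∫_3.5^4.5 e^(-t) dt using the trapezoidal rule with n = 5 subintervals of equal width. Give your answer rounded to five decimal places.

Δt = (4.5 − 3.5)/5 = 0.2.
f(3.5) ≈ 0.03020, f(3.7) ≈ 0.02472, f(3.9) ≈ 0.02024, f(4.1) ≈ 0.01657, f(4.3) ≈ 0.01357, f(4.5) ≈ 0.01111.
T_5 = (Δt/2)·[f(t_0) + 2f(t_1) + ... + 2f(t_{4}) + f(t_5)].
Sum ≈ 0.01915.

0.01915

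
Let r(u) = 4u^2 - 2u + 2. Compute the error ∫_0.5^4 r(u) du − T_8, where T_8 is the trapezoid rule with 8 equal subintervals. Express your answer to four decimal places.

Exact integral: ∫_0.5^4 r(u) du ≈ 76.416667.
T_8 = 76.86328125.
Error ≈ 76.416667 − 76.86328125 ≈ -0.4466.

-0.4466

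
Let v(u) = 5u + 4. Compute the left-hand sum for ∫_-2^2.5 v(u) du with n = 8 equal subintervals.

17.296875

Δu = (2.5 − (-2))/8 = 0.5625.
Left endpoints: -2, -1.4375, -0.875, -0.3125, 0.25, 0.8125, 1.375, 1.9375.
v(-2) = -6, v(-1.4375) = -3.1875, v(-0.875) = -0.375, v(-0.3125) = 2.4375, v(0.25) = 5.25, v(0.8125) = 8.0625, v(1.375) = 10.875, v(1.9375) = 13.6875.
Sum = Δu · [v(-2) + v(-1.4375) + v(-0.875) + ...].
Sum = 17.296875.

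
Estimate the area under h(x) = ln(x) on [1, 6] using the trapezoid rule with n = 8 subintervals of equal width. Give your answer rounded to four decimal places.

5.7238

Δx = (6 − 1)/8 = 0.625.
h(1) ≈ 0.0000, h(1.625) ≈ 0.4855, h(2.25) ≈ 0.8109, h(2.875) ≈ 1.0561, h(3.5) ≈ 1.2528, h(4.125) ≈ 1.4171, h(4.75) ≈ 1.5581, h(5.375) ≈ 1.6818, h(6) ≈ 1.7918.
T_8 = (Δx/2)·[h(x_0) + 2h(x_1) + ... + 2h(x_{7}) + h(x_8)].
Sum ≈ 5.7238.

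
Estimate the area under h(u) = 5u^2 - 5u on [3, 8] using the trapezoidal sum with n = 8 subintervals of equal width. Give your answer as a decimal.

672.4609375

Δu = (8 − 3)/8 = 0.625.
h(3) = 30, h(3.625) = 47.578125, h(4.25) = 69.0625, h(4.875) = 94.453125, h(5.5) = 123.75, h(6.125) = 156.953125, h(6.75) = 194.0625, h(7.375) = 235.078125, h(8) = 280.
T_8 = (Δu/2)·[h(u_0) + 2h(u_1) + ... + 2h(u_{7}) + h(u_8)].
Sum = 672.4609375.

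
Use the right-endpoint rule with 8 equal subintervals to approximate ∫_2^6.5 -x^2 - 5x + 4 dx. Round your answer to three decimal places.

-183.823

Δx = (6.5 − 2)/8 = 0.5625.
Right endpoints: 2.5625, 3.125, 3.6875, 4.25, 4.8125, 5.375, 5.9375, 6.5.
f(2.5625) = -15.37890625, f(3.125) = -21.390625, f(3.6875) = -28.03515625, f(4.25) = -35.3125, f(4.8125) = -43.22265625, f(5.375) = -51.765625, f(5.9375) = -60.94140625, f(6.5) = -70.75.
Sum = Δx · [f(2.5625) + f(3.125) + f(3.6875) + ...].
Sum ≈ -183.823.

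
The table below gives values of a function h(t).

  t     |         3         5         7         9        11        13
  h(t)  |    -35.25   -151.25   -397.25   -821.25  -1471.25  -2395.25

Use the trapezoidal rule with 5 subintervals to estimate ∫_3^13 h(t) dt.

Δt = 2.
T_5 = (2/2)·[(-35.25) + 2·(-151.25) + 2·(-397.25) + 2·(-821.25) + 2·(-1471.25) + (-2395.25)] = -8112.5.

-8112.5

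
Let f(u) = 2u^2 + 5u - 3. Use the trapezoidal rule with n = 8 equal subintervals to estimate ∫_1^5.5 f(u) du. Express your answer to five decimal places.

170.34961

Δu = (5.5 − 1)/8 = 0.5625.
f(1) = 4, f(1.5625) = 9.6953125, f(2.125) = 16.65625, f(2.6875) = 24.8828125, f(3.25) = 34.375, f(3.8125) = 45.1328125, f(4.375) = 57.15625, f(4.9375) = 70.4453125, f(5.5) = 85.
T_8 = (Δu/2)·[f(u_0) + 2f(u_1) + ... + 2f(u_{7}) + f(u_8)].
Sum ≈ 170.34961.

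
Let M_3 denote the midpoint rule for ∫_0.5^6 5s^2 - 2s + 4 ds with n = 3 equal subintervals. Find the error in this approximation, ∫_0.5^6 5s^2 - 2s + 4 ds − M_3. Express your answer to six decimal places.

7.702546

Exact integral: ∫_0.5^6 f(s) ds ≈ 346.04166667.
M_3 ≈ 338.33912037.
Error ≈ 346.04166667 − 338.33912037 ≈ 7.702546.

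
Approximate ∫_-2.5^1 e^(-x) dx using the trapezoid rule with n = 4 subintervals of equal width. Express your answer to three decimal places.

12.559

Δx = (1 − (-2.5))/4 = 0.875.
f(-2.5) ≈ 12.182, f(-1.625) ≈ 5.078, f(-0.75) ≈ 2.117, f(0.125) ≈ 0.882, f(1) ≈ 0.368.
T_4 = (Δx/2)·[f(x_0) + 2f(x_1) + 2f(x_2) + 2f(x_3) + f(x_4)].
Sum ≈ 12.559.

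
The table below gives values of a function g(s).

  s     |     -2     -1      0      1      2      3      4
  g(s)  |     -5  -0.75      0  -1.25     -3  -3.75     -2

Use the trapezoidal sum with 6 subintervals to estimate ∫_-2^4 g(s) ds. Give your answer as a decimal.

-12.25

Δs = 1.
T_6 = (1/2)·[(-5) + 2·(-0.75) + 2·0 + 2·(-1.25) + 2·(-3) + 2·(-3.75) + (-2)] = -12.25.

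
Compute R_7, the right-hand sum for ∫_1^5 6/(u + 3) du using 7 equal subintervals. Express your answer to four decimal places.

3.9522

Δu = (5 − 1)/7 = 4/7.
Right endpoints: 11/7, 15/7, 19/7, 23/7, 27/7, 31/7, 5.
f(11/7) = 1.3125, f(15/7) = 7/6, f(19/7) = 1.05, f(23/7) = 21/22, f(27/7) = 0.875, f(31/7) = 21/26, f(5) = 0.75.
Sum = Δu · [f(11/7) + f(15/7) + f(19/7) + ...].
Sum ≈ 3.9522.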